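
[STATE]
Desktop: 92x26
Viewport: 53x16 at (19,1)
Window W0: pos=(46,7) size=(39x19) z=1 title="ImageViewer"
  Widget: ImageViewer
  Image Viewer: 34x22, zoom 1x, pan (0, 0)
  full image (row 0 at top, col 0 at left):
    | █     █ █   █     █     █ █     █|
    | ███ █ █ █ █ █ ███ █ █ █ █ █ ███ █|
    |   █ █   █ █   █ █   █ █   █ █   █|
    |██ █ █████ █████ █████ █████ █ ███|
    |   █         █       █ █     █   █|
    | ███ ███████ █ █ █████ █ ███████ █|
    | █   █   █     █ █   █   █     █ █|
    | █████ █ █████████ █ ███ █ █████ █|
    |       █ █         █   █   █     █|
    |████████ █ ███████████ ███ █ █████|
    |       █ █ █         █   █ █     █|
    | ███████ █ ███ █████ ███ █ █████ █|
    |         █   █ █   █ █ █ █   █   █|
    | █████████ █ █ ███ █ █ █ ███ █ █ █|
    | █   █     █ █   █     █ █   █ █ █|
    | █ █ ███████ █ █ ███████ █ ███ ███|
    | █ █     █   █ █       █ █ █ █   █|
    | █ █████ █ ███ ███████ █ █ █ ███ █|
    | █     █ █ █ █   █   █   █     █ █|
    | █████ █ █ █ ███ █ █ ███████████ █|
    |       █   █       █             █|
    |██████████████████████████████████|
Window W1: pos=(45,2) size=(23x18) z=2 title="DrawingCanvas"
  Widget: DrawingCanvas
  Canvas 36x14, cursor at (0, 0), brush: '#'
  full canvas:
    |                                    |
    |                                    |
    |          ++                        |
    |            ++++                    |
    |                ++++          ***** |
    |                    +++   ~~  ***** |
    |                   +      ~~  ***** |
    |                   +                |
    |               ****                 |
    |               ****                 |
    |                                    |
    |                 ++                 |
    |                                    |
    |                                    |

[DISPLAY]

                                                     
                          ┏━━━━━━━━━━━━━━━━━━━━━┓    
                          ┃ DrawingCanvas       ┃    
                          ┠─────────────────────┨    
                          ┃+                    ┃    
                          ┃                     ┃    
                          ┃          ++         ┃━━━━
                          ┃            ++++     ┃    
                          ┃                ++++ ┃────
                          ┃                    +┃    
                          ┃                   + ┃█ █ 
                          ┃                   + ┃█ █ 
                          ┃               ****  ┃█ ██
                          ┃               ****  ┃█ █ 
                          ┃                     ┃█ █ 
                          ┃                 ++  ┃█   


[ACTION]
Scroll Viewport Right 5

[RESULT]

                                                     
                     ┏━━━━━━━━━━━━━━━━━━━━━┓         
                     ┃ DrawingCanvas       ┃         
                     ┠─────────────────────┨         
                     ┃+                    ┃         
                     ┃                     ┃         
                     ┃          ++         ┃━━━━━━━━━
                     ┃            ++++     ┃         
                     ┃                ++++ ┃─────────
                     ┃                    +┃    █ █  
                     ┃                   + ┃█ █ █ █ █
                     ┃                   + ┃█ █   █ █
                     ┃               ****  ┃█ █████ █
                     ┃               ****  ┃█ █     █
                     ┃                     ┃█ █ █████
                     ┃                 ++  ┃█   █    


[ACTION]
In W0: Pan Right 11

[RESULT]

                                                     
                     ┏━━━━━━━━━━━━━━━━━━━━━┓         
                     ┃ DrawingCanvas       ┃         
                     ┠─────────────────────┨         
                     ┃+                    ┃         
                     ┃                     ┃         
                     ┃          ++         ┃━━━━━━━━━
                     ┃            ++++     ┃         
                     ┃                ++++ ┃─────────
                     ┃                    +┃ █       
                     ┃                   + ┃ █       
                     ┃                   + ┃ █       
                     ┃               ****  ┃██       
                     ┃               ****  ┃ █       
                     ┃                     ┃ █       
                     ┃                 ++  ┃ █       


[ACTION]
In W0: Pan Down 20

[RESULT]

                                                     
                     ┏━━━━━━━━━━━━━━━━━━━━━┓         
                     ┃ DrawingCanvas       ┃         
                     ┠─────────────────────┨         
                     ┃+                    ┃         
                     ┃                     ┃         
                     ┃          ++         ┃━━━━━━━━━
                     ┃            ++++     ┃         
                     ┃                ++++ ┃─────────
                     ┃                    +┃ █       
                     ┃                   + ┃██       
                     ┃                   + ┃         
                     ┃               ****  ┃         
                     ┃               ****  ┃         
                     ┃                     ┃         
                     ┃                 ++  ┃         


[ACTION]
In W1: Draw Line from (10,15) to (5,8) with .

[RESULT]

                                                     
                     ┏━━━━━━━━━━━━━━━━━━━━━┓         
                     ┃ DrawingCanvas       ┃         
                     ┠─────────────────────┨         
                     ┃+                    ┃         
                     ┃                     ┃         
                     ┃          ++         ┃━━━━━━━━━
                     ┃            ++++     ┃         
                     ┃                ++++ ┃─────────
                     ┃        .           +┃ █       
                     ┃         ..        + ┃██       
                     ┃           .       + ┃         
                     ┃            .  ****  ┃         
                     ┃             ..****  ┃         
                     ┃               .     ┃         
                     ┃                 ++  ┃         


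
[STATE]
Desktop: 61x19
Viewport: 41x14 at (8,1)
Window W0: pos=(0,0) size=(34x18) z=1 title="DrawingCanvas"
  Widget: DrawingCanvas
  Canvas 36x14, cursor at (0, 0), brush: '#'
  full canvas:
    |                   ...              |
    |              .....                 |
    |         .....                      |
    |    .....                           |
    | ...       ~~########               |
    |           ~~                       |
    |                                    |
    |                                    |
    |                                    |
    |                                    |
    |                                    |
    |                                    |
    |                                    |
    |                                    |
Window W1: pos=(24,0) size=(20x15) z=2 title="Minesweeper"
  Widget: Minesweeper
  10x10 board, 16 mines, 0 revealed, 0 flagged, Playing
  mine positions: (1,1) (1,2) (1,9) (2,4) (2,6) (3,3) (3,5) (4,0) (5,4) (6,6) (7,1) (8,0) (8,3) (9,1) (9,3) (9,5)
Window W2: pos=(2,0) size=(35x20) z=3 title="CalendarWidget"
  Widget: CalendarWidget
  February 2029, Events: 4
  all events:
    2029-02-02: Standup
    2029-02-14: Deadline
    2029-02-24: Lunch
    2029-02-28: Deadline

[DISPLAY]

ndarWidget                  ┃      ┃     
────────────────────────────┨──────┨     
     February 2029          ┃      ┃     
 We Th Fr Sa Su             ┃      ┃     
     1  2*  3  4            ┃      ┃     
  7  8  9 10 11             ┃      ┃     
 14* 15 16 17 18            ┃      ┃     
 21 22 23 24* 25            ┃      ┃     
 28*                        ┃      ┃     
                            ┃      ┃     
                            ┃      ┃     
                            ┃      ┃     
                            ┃      ┃     
                            ┃━━━━━━┛     


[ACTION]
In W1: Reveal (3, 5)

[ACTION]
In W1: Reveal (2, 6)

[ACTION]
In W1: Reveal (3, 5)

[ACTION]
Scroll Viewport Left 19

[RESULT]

┃ ┃ CalendarWidget                  ┃    
┠─┠─────────────────────────────────┨────
┃+┃          February 2029          ┃    
┃ ┃Mo Tu We Th Fr Sa Su             ┃    
┃ ┃          1  2*  3  4            ┃    
┃ ┃ 5  6  7  8  9 10 11             ┃    
┃ ┃12 13 14* 15 16 17 18            ┃    
┃ ┃19 20 21 22 23 24* 25            ┃    
┃ ┃26 27 28*                        ┃    
┃ ┃                                 ┃    
┃ ┃                                 ┃    
┃ ┃                                 ┃    
┃ ┃                                 ┃    
┃ ┃                                 ┃━━━━


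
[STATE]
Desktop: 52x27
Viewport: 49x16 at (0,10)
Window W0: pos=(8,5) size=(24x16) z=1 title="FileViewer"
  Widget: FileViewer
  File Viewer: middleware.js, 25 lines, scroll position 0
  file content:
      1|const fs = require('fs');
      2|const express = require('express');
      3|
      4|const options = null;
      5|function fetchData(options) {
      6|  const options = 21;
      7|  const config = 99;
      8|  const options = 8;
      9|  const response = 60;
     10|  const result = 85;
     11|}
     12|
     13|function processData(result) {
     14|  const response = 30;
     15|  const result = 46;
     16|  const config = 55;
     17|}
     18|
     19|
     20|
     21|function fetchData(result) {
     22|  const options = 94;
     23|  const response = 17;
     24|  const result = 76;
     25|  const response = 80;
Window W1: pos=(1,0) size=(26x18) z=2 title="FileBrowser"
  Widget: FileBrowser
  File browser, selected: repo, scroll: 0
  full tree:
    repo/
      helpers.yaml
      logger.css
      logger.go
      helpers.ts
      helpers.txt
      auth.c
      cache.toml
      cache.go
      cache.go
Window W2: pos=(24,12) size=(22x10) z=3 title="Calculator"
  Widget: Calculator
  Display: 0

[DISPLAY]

 ┃    cache.toml          ┃   ░┃                 
 ┃    cache.go            ┃ll;░┃                 
 ┃    cache.go          ┏━━━━━━━━━━━━━━━━━━━━┓   
 ┃                      ┃ Calculator         ┃   
 ┃                      ┠────────────────────┨   
 ┃                      ┃                   0┃   
 ┃                      ┃┌───┬───┬───┬───┐   ┃   
 ┗━━━━━━━━━━━━━━━━━━━━━━┃│ 7 │ 8 │ 9 │ ÷ │   ┃   
        ┃}              ┃├───┼───┼───┼───┤   ┃   
        ┃               ┃│ 4 │ 5 │ 6 │ × │   ┃   
        ┗━━━━━━━━━━━━━━━┃└───┴───┴───┴───┘   ┃   
                        ┗━━━━━━━━━━━━━━━━━━━━┛   
                                                 
                                                 
                                                 
                                                 


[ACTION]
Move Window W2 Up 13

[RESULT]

 ┃    cache.toml          ┃   ░┃                 
 ┃    cache.go            ┃ll;░┃                 
 ┃    cache.go            ┃(op░┃                 
 ┃                        ┃21;░┃                 
 ┃                        ┃9; ░┃                 
 ┃                        ┃8; ░┃                 
 ┃                        ┃ 60░┃                 
 ┗━━━━━━━━━━━━━━━━━━━━━━━━┛5; ░┃                 
        ┃}                    ░┃                 
        ┃                     ▼┃                 
        ┗━━━━━━━━━━━━━━━━━━━━━━┛                 
                                                 
                                                 
                                                 
                                                 
                                                 


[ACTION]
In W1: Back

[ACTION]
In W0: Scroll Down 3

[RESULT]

 ┃    cache.toml          ┃21;░┃                 
 ┃    cache.go            ┃9; █┃                 
 ┃    cache.go            ┃8; ░┃                 
 ┃                        ┃ 60░┃                 
 ┃                        ┃5; ░┃                 
 ┃                        ┃   ░┃                 
 ┃                        ┃   ░┃                 
 ┗━━━━━━━━━━━━━━━━━━━━━━━━┛ta(░┃                 
        ┃  const response = 30░┃                 
        ┃  const result = 46; ▼┃                 
        ┗━━━━━━━━━━━━━━━━━━━━━━┛                 
                                                 
                                                 
                                                 
                                                 
                                                 


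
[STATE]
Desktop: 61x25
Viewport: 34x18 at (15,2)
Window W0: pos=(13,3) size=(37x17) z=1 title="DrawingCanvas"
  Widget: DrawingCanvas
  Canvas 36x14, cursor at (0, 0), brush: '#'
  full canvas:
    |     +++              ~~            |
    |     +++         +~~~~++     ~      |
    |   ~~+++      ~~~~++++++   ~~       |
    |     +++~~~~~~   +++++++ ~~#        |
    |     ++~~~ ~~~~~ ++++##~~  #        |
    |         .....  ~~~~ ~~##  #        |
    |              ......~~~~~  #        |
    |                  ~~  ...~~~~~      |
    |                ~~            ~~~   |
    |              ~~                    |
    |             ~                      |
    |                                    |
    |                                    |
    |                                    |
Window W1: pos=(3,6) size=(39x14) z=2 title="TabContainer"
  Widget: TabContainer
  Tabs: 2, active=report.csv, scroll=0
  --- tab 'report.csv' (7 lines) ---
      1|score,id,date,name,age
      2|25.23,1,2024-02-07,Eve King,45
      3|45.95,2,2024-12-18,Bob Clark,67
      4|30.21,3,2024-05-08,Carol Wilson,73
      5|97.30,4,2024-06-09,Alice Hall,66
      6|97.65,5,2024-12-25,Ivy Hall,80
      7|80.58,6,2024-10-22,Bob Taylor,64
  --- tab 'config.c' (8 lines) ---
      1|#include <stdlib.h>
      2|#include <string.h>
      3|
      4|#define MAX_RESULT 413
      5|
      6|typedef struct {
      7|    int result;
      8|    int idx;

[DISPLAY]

                                  
━━━━━━━━━━━━━━━━━━━━━━━━━━━━━━━━━━
DrawingCanvas                     
──────────────────────────────────
━━━━━━━━━━━━━━━━━━━━━━━━━━┓       
er                        ┃ ~     
──────────────────────────┨~      
]│ config.c               ┃       
──────────────────────────┃       
te,name,age               ┃       
4-02-07,Eve King,45       ┃       
4-12-18,Bob Clark,67      ┃~~     
4-05-08,Carol Wilson,73   ┃  ~~~  
4-06-09,Alice Hall,66     ┃       
4-12-25,Ivy Hall,80       ┃       
4-10-22,Bob Taylor,64     ┃       
                          ┃       
━━━━━━━━━━━━━━━━━━━━━━━━━━┛━━━━━━━


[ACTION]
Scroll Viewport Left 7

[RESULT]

                                  
     ┏━━━━━━━━━━━━━━━━━━━━━━━━━━━━
     ┃ DrawingCanvas              
     ┠────────────────────────────
━━━━━━━━━━━━━━━━━━━━━━━━━━━━━━━━━┓
Container                        ┃
─────────────────────────────────┨
ort.csv]│ config.c               ┃
─────────────────────────────────┃
e,id,date,name,age               ┃
3,1,2024-02-07,Eve King,45       ┃
5,2,2024-12-18,Bob Clark,67      ┃
1,3,2024-05-08,Carol Wilson,73   ┃
0,4,2024-06-09,Alice Hall,66     ┃
5,5,2024-12-25,Ivy Hall,80       ┃
8,6,2024-10-22,Bob Taylor,64     ┃
                                 ┃
━━━━━━━━━━━━━━━━━━━━━━━━━━━━━━━━━┛


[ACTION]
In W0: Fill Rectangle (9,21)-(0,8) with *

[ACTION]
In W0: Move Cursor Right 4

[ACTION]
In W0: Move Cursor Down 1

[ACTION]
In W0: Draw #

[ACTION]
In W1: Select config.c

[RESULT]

                                  
     ┏━━━━━━━━━━━━━━━━━━━━━━━━━━━━
     ┃ DrawingCanvas              
     ┠────────────────────────────
━━━━━━━━━━━━━━━━━━━━━━━━━━━━━━━━━┓
Container                        ┃
─────────────────────────────────┨
ort.csv │[config.c]              ┃
─────────────────────────────────┃
lude <stdlib.h>                  ┃
lude <string.h>                  ┃
                                 ┃
ine MAX_RESULT 413               ┃
                                 ┃
def struct {                     ┃
int result;                      ┃
int idx;                         ┃
━━━━━━━━━━━━━━━━━━━━━━━━━━━━━━━━━┛


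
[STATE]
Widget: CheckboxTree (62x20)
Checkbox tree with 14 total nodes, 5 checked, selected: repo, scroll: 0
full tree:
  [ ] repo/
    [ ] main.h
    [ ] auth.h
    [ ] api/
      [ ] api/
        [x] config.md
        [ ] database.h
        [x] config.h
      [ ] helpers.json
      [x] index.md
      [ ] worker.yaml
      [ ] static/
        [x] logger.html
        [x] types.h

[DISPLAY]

>[-] repo/                                                    
   [ ] main.h                                                 
   [ ] auth.h                                                 
   [-] api/                                                   
     [-] api/                                                 
       [x] config.md                                          
       [ ] database.h                                         
       [x] config.h                                           
     [ ] helpers.json                                         
     [x] index.md                                             
     [ ] worker.yaml                                          
     [x] static/                                              
       [x] logger.html                                        
       [x] types.h                                            
                                                              
                                                              
                                                              
                                                              
                                                              
                                                              


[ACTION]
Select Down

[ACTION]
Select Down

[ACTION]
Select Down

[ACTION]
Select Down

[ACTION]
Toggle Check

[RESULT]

 [-] repo/                                                    
   [ ] main.h                                                 
   [ ] auth.h                                                 
   [-] api/                                                   
>    [x] api/                                                 
       [x] config.md                                          
       [x] database.h                                         
       [x] config.h                                           
     [ ] helpers.json                                         
     [x] index.md                                             
     [ ] worker.yaml                                          
     [x] static/                                              
       [x] logger.html                                        
       [x] types.h                                            
                                                              
                                                              
                                                              
                                                              
                                                              
                                                              


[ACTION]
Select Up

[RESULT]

 [-] repo/                                                    
   [ ] main.h                                                 
   [ ] auth.h                                                 
>  [-] api/                                                   
     [x] api/                                                 
       [x] config.md                                          
       [x] database.h                                         
       [x] config.h                                           
     [ ] helpers.json                                         
     [x] index.md                                             
     [ ] worker.yaml                                          
     [x] static/                                              
       [x] logger.html                                        
       [x] types.h                                            
                                                              
                                                              
                                                              
                                                              
                                                              
                                                              


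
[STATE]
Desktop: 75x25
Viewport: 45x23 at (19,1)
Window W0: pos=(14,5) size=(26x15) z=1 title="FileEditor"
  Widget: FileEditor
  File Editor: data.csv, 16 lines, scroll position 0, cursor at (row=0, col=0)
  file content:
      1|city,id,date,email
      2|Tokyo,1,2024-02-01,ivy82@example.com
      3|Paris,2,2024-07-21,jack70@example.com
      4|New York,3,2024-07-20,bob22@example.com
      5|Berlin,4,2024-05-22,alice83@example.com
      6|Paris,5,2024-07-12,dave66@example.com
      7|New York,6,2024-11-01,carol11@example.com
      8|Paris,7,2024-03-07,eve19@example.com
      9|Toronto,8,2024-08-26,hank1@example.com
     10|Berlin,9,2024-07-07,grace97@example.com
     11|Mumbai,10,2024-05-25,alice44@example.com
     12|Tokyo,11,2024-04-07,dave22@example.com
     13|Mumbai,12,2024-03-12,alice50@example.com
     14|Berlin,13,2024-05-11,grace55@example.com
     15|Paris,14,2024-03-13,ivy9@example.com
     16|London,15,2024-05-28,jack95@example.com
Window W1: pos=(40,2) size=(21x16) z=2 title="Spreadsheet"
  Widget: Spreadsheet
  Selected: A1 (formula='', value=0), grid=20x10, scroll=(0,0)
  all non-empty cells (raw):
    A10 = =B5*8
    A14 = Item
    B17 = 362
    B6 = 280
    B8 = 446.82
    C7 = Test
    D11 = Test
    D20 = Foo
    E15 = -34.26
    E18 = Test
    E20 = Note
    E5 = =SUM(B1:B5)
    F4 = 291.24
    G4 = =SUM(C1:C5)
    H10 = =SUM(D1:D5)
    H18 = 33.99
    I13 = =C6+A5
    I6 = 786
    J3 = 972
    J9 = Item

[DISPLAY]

                                             
                     ┏━━━━━━━━━━━━━━━━━━━┓   
                     ┃ Spreadsheet       ┃   
                     ┠───────────────────┨   
━━━━━━━━━━━━━━━━━━━━┓┃A1:                ┃   
eEditor             ┃┃       A       B   ┃   
────────────────────┨┃-------------------┃   
,id,date,email     ▲┃┃  1      [0]       ┃   
o,1,2024-02-01,ivy8█┃┃  2        0       ┃   
s,2,2024-07-21,jack░┃┃  3        0       ┃   
York,3,2024-07-20,b░┃┃  4        0       ┃   
in,4,2024-05-22,ali░┃┃  5        0       ┃   
s,5,2024-07-12,dave░┃┃  6        0     28┃   
York,6,2024-11-01,c░┃┃  7        0       ┃   
s,7,2024-03-07,eve1░┃┃  8        0  446.8┃   
nto,8,2024-08-26,ha░┃┃  9        0       ┃   
in,9,2024-07-07,gra░┃┗━━━━━━━━━━━━━━━━━━━┛   
ai,10,2024-05-25,al▼┃                        
━━━━━━━━━━━━━━━━━━━━┛                        
                                             
                                             
                                             
                                             


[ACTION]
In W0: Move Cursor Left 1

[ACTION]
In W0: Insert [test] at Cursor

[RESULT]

                                             
                     ┏━━━━━━━━━━━━━━━━━━━┓   
                     ┃ Spreadsheet       ┃   
                     ┠───────────────────┨   
━━━━━━━━━━━━━━━━━━━━┓┃A1:                ┃   
eEditor             ┃┃       A       B   ┃   
────────────────────┨┃-------------------┃   
█ity,id,date,email ▲┃┃  1      [0]       ┃   
o,1,2024-02-01,ivy8█┃┃  2        0       ┃   
s,2,2024-07-21,jack░┃┃  3        0       ┃   
York,3,2024-07-20,b░┃┃  4        0       ┃   
in,4,2024-05-22,ali░┃┃  5        0       ┃   
s,5,2024-07-12,dave░┃┃  6        0     28┃   
York,6,2024-11-01,c░┃┃  7        0       ┃   
s,7,2024-03-07,eve1░┃┃  8        0  446.8┃   
nto,8,2024-08-26,ha░┃┃  9        0       ┃   
in,9,2024-07-07,gra░┃┗━━━━━━━━━━━━━━━━━━━┛   
ai,10,2024-05-25,al▼┃                        
━━━━━━━━━━━━━━━━━━━━┛                        
                                             
                                             
                                             
                                             


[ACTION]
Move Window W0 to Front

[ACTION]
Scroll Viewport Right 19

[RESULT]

                                             
          ┏━━━━━━━━━━━━━━━━━━━┓              
          ┃ Spreadsheet       ┃              
          ┠───────────────────┨              
━━━━━━━━━┓┃A1:                ┃              
         ┃┃       A       B   ┃              
─────────┨┃-------------------┃              
e,email ▲┃┃  1      [0]       ┃              
-01,ivy8█┃┃  2        0       ┃              
-21,jack░┃┃  3        0       ┃              
-07-20,b░┃┃  4        0       ┃              
5-22,ali░┃┃  5        0       ┃              
-12,dave░┃┃  6        0     28┃              
-11-01,c░┃┃  7        0       ┃              
-07,eve1░┃┃  8        0  446.8┃              
08-26,ha░┃┃  9        0       ┃              
7-07,gra░┃┗━━━━━━━━━━━━━━━━━━━┛              
05-25,al▼┃                                   
━━━━━━━━━┛                                   
                                             
                                             
                                             
                                             


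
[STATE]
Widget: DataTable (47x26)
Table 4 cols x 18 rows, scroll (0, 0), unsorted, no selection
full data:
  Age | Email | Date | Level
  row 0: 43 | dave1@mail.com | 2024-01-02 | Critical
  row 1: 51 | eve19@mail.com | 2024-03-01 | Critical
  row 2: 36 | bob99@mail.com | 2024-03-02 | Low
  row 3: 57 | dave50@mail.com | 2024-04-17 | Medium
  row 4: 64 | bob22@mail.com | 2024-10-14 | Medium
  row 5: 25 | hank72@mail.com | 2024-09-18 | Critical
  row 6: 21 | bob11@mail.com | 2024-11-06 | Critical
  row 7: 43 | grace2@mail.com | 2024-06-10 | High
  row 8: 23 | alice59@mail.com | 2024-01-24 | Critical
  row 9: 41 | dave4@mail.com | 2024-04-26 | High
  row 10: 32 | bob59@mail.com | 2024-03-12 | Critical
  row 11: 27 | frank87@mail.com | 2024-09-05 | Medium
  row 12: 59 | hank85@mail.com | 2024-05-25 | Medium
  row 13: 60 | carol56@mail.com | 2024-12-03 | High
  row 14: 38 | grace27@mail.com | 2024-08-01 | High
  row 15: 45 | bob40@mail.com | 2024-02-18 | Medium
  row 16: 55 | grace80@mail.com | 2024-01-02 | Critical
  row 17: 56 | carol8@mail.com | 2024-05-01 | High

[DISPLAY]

Age│Email           │Date      │Level          
───┼────────────────┼──────────┼────────       
43 │dave1@mail.com  │2024-01-02│Critical       
51 │eve19@mail.com  │2024-03-01│Critical       
36 │bob99@mail.com  │2024-03-02│Low            
57 │dave50@mail.com │2024-04-17│Medium         
64 │bob22@mail.com  │2024-10-14│Medium         
25 │hank72@mail.com │2024-09-18│Critical       
21 │bob11@mail.com  │2024-11-06│Critical       
43 │grace2@mail.com │2024-06-10│High           
23 │alice59@mail.com│2024-01-24│Critical       
41 │dave4@mail.com  │2024-04-26│High           
32 │bob59@mail.com  │2024-03-12│Critical       
27 │frank87@mail.com│2024-09-05│Medium         
59 │hank85@mail.com │2024-05-25│Medium         
60 │carol56@mail.com│2024-12-03│High           
38 │grace27@mail.com│2024-08-01│High           
45 │bob40@mail.com  │2024-02-18│Medium         
55 │grace80@mail.com│2024-01-02│Critical       
56 │carol8@mail.com │2024-05-01│High           
                                               
                                               
                                               
                                               
                                               
                                               


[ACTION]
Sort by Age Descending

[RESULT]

Ag▼│Email           │Date      │Level          
───┼────────────────┼──────────┼────────       
64 │bob22@mail.com  │2024-10-14│Medium         
60 │carol56@mail.com│2024-12-03│High           
59 │hank85@mail.com │2024-05-25│Medium         
57 │dave50@mail.com │2024-04-17│Medium         
56 │carol8@mail.com │2024-05-01│High           
55 │grace80@mail.com│2024-01-02│Critical       
51 │eve19@mail.com  │2024-03-01│Critical       
45 │bob40@mail.com  │2024-02-18│Medium         
43 │dave1@mail.com  │2024-01-02│Critical       
43 │grace2@mail.com │2024-06-10│High           
41 │dave4@mail.com  │2024-04-26│High           
38 │grace27@mail.com│2024-08-01│High           
36 │bob99@mail.com  │2024-03-02│Low            
32 │bob59@mail.com  │2024-03-12│Critical       
27 │frank87@mail.com│2024-09-05│Medium         
25 │hank72@mail.com │2024-09-18│Critical       
23 │alice59@mail.com│2024-01-24│Critical       
21 │bob11@mail.com  │2024-11-06│Critical       
                                               
                                               
                                               
                                               
                                               
                                               


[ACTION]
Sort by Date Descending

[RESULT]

Age│Email           │Date     ▼│Level          
───┼────────────────┼──────────┼────────       
60 │carol56@mail.com│2024-12-03│High           
21 │bob11@mail.com  │2024-11-06│Critical       
64 │bob22@mail.com  │2024-10-14│Medium         
25 │hank72@mail.com │2024-09-18│Critical       
27 │frank87@mail.com│2024-09-05│Medium         
38 │grace27@mail.com│2024-08-01│High           
43 │grace2@mail.com │2024-06-10│High           
59 │hank85@mail.com │2024-05-25│Medium         
56 │carol8@mail.com │2024-05-01│High           
41 │dave4@mail.com  │2024-04-26│High           
57 │dave50@mail.com │2024-04-17│Medium         
32 │bob59@mail.com  │2024-03-12│Critical       
36 │bob99@mail.com  │2024-03-02│Low            
51 │eve19@mail.com  │2024-03-01│Critical       
45 │bob40@mail.com  │2024-02-18│Medium         
23 │alice59@mail.com│2024-01-24│Critical       
55 │grace80@mail.com│2024-01-02│Critical       
43 │dave1@mail.com  │2024-01-02│Critical       
                                               
                                               
                                               
                                               
                                               
                                               


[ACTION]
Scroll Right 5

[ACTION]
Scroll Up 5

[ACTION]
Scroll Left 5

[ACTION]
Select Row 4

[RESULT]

Age│Email           │Date     ▼│Level          
───┼────────────────┼──────────┼────────       
60 │carol56@mail.com│2024-12-03│High           
21 │bob11@mail.com  │2024-11-06│Critical       
64 │bob22@mail.com  │2024-10-14│Medium         
25 │hank72@mail.com │2024-09-18│Critical       
>7 │frank87@mail.com│2024-09-05│Medium         
38 │grace27@mail.com│2024-08-01│High           
43 │grace2@mail.com │2024-06-10│High           
59 │hank85@mail.com │2024-05-25│Medium         
56 │carol8@mail.com │2024-05-01│High           
41 │dave4@mail.com  │2024-04-26│High           
57 │dave50@mail.com │2024-04-17│Medium         
32 │bob59@mail.com  │2024-03-12│Critical       
36 │bob99@mail.com  │2024-03-02│Low            
51 │eve19@mail.com  │2024-03-01│Critical       
45 │bob40@mail.com  │2024-02-18│Medium         
23 │alice59@mail.com│2024-01-24│Critical       
55 │grace80@mail.com│2024-01-02│Critical       
43 │dave1@mail.com  │2024-01-02│Critical       
                                               
                                               
                                               
                                               
                                               
                                               


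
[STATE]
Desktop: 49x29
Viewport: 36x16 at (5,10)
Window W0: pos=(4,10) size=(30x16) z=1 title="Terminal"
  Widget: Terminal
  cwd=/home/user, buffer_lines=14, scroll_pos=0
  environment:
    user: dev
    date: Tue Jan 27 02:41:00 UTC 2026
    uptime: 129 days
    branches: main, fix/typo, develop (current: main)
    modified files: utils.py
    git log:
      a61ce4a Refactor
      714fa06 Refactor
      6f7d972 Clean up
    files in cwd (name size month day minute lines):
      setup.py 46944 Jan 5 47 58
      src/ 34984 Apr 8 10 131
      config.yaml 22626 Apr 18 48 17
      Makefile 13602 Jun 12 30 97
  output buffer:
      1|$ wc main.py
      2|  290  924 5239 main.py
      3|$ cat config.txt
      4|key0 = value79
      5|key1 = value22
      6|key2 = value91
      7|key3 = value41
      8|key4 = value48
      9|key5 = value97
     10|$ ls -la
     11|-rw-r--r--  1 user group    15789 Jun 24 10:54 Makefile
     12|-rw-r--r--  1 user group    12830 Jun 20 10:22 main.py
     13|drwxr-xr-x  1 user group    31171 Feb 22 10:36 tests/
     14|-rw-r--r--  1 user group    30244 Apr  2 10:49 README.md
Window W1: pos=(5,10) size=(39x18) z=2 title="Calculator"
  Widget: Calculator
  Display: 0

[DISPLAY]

┏━━━━━━━━━━━━━━━━━━━━━━━━━━━━━━━━━━━
┃ Calculator                        
┠───────────────────────────────────
┃                                   
┃┌───┬───┬───┬───┐                  
┃│ 7 │ 8 │ 9 │ ÷ │                  
┃├───┼───┼───┼───┤                  
┃│ 4 │ 5 │ 6 │ × │                  
┃├───┼───┼───┼───┤                  
┃│ 1 │ 2 │ 3 │ - │                  
┃├───┼───┼───┼───┤                  
┃│ 0 │ . │ = │ + │                  
┃├───┼───┼───┼───┤                  
┃│ C │ MC│ MR│ M+│                  
┃└───┴───┴───┴───┘                  
┃                                   


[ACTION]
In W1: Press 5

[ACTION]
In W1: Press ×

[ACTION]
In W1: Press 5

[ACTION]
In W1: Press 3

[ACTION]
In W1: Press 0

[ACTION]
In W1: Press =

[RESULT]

┏━━━━━━━━━━━━━━━━━━━━━━━━━━━━━━━━━━━
┃ Calculator                        
┠───────────────────────────────────
┃                                 26
┃┌───┬───┬───┬───┐                  
┃│ 7 │ 8 │ 9 │ ÷ │                  
┃├───┼───┼───┼───┤                  
┃│ 4 │ 5 │ 6 │ × │                  
┃├───┼───┼───┼───┤                  
┃│ 1 │ 2 │ 3 │ - │                  
┃├───┼───┼───┼───┤                  
┃│ 0 │ . │ = │ + │                  
┃├───┼───┼───┼───┤                  
┃│ C │ MC│ MR│ M+│                  
┃└───┴───┴───┴───┘                  
┃                                   
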